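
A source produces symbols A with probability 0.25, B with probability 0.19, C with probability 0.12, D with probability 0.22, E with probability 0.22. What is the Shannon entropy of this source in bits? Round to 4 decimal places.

H = −Σ pᵢ log₂ pᵢ.
−0.25·log₂(0.25) = 0.5000
−0.19·log₂(0.19) = 0.4552
−0.12·log₂(0.12) = 0.3671
−0.22·log₂(0.22) = 0.4806
−0.22·log₂(0.22) = 0.4806
Sum ≈ 2.2834 → 2.2834 bits.

2.2834 bits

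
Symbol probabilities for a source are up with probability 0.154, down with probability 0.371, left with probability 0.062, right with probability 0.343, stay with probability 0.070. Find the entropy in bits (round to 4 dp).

1.9931 bits

H = −Σ pᵢ log₂ pᵢ.
−0.154·log₂(0.154) = 0.4156
−0.371·log₂(0.371) = 0.5307
−0.062·log₂(0.062) = 0.2487
−0.343·log₂(0.343) = 0.5295
−0.070·log₂(0.070) = 0.2686
Sum ≈ 1.9931 → 1.9931 bits.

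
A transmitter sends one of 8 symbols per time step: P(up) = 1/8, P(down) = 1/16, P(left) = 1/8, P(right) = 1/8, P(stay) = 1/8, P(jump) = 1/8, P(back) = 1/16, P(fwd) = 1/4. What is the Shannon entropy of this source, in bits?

Each probability is a power of 1/2, so log₂(1/p) is an integer.
H = Σ p·log₂(1/p) = 1/8·3 + 1/16·4 + 1/8·3 + 1/8·3 + 1/8·3 + 1/8·3 + 1/16·4 + 1/4·2 = 2.875 bits.

2.875 bits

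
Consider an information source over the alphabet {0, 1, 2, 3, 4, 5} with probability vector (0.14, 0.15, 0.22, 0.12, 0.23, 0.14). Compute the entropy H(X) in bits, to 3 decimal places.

2.540 bits

H = −Σ pᵢ log₂ pᵢ.
−0.14·log₂(0.14) = 0.3971
−0.15·log₂(0.15) = 0.4105
−0.22·log₂(0.22) = 0.4806
−0.12·log₂(0.12) = 0.3671
−0.23·log₂(0.23) = 0.4877
−0.14·log₂(0.14) = 0.3971
Sum ≈ 2.5401 → 2.540 bits.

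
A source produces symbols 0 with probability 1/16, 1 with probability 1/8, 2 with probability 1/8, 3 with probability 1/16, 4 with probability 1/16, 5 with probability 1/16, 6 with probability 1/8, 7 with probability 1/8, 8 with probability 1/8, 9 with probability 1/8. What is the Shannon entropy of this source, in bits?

Each probability is a power of 1/2, so log₂(1/p) is an integer.
H = Σ p·log₂(1/p) = 1/16·4 + 1/8·3 + 1/8·3 + 1/16·4 + 1/16·4 + 1/16·4 + 1/8·3 + 1/8·3 + 1/8·3 + 1/8·3 = 3.25 bits.

3.25 bits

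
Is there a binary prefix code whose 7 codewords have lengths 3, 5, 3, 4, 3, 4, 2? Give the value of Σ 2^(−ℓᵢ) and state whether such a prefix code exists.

0.78125; yes

With common denominator 2^5 = 32: Σ 2^(−ℓᵢ) = 4/32 + 1/32 + 4/32 + 2/32 + 4/32 + 2/32 + 8/32 = 25/32 = 0.78125.
Kraft's inequality requires Σ ≤ 1; here Σ = 0.78125 ≤ 1, so such a prefix code exists.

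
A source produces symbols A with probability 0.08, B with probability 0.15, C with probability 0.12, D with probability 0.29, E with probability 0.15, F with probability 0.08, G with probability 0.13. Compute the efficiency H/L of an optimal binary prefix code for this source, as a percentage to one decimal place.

Entropy H = −Σ p log₂ p ≈ 2.6717 bits.
Huffman merges: 2/25+2/25→4/25; 3/25+13/100→1/4; 3/20+3/20→3/10; 4/25+1/4→41/100; 29/100+3/10→59/100; 41/100+59/100→1. L = 271/100 ≈ 2.7100.
Efficiency = H/L = 2.6717/2.7100 = 98.6%.

98.6%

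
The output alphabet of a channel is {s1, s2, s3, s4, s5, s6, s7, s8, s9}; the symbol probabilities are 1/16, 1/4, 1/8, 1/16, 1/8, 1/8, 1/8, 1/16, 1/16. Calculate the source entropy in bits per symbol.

Each probability is a power of 1/2, so log₂(1/p) is an integer.
H = Σ p·log₂(1/p) = 1/16·4 + 1/4·2 + 1/8·3 + 1/16·4 + 1/8·3 + 1/8·3 + 1/8·3 + 1/16·4 + 1/16·4 = 3 bits.

3 bits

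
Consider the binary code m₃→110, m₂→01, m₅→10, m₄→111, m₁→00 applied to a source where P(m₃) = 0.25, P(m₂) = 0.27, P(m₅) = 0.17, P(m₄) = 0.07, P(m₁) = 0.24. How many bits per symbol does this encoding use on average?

2.32 bits/symbol

L̄ = Σ pᵢ·ℓᵢ = 0.25·3 + 0.27·2 + 0.17·2 + 0.07·3 + 0.24·2 = 2.32 bits/symbol.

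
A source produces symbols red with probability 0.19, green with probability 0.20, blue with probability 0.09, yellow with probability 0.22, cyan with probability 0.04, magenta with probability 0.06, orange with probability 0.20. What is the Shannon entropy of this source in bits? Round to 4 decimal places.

H = −Σ pᵢ log₂ pᵢ.
−0.19·log₂(0.19) = 0.4552
−0.20·log₂(0.20) = 0.4644
−0.09·log₂(0.09) = 0.3127
−0.22·log₂(0.22) = 0.4806
−0.04·log₂(0.04) = 0.1858
−0.06·log₂(0.06) = 0.2435
−0.20·log₂(0.20) = 0.4644
Sum ≈ 2.6065 → 2.6065 bits.

2.6065 bits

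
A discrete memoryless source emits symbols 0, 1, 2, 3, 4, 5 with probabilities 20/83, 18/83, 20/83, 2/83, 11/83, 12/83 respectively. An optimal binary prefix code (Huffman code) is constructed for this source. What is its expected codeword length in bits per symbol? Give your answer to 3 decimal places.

Repeatedly combine the two least-probable nodes; the expected code length is the sum of the merged weights.
merge 2/83 + 11/83 → 13/83
merge 12/83 + 13/83 → 25/83
merge 18/83 + 20/83 → 38/83
merge 20/83 + 25/83 → 45/83
merge 38/83 + 45/83 → 1
L = 13/83 + 25/83 + 38/83 + 45/83 + 1 = 204/83 ≈ 2.458 bits/symbol.

2.458 bits/symbol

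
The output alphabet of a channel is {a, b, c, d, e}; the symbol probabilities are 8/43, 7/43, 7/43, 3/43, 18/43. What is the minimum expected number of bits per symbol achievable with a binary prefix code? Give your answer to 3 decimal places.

2.163 bits/symbol

Repeatedly combine the two least-probable nodes; the expected code length is the sum of the merged weights.
merge 3/43 + 7/43 → 10/43
merge 7/43 + 8/43 → 15/43
merge 10/43 + 15/43 → 25/43
merge 18/43 + 25/43 → 1
L = 10/43 + 15/43 + 25/43 + 1 = 93/43 ≈ 2.163 bits/symbol.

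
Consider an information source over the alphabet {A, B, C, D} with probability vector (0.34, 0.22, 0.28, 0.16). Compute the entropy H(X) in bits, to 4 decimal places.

1.9470 bits

H = −Σ pᵢ log₂ pᵢ.
−0.34·log₂(0.34) = 0.5292
−0.22·log₂(0.22) = 0.4806
−0.28·log₂(0.28) = 0.5142
−0.16·log₂(0.16) = 0.4230
Sum ≈ 1.9470 → 1.9470 bits.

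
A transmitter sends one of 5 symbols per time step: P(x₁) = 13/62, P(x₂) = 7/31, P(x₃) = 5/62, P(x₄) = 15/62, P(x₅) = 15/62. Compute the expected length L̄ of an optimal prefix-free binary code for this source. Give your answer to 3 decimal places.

Repeatedly combine the two least-probable nodes; the expected code length is the sum of the merged weights.
merge 5/62 + 13/62 → 9/31
merge 7/31 + 15/62 → 29/62
merge 15/62 + 9/31 → 33/62
merge 29/62 + 33/62 → 1
L = 9/31 + 29/62 + 33/62 + 1 = 71/31 ≈ 2.290 bits/symbol.

2.290 bits/symbol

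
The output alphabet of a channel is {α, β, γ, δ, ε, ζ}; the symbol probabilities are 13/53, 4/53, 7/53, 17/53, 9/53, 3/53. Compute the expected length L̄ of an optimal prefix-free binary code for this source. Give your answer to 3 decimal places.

2.396 bits/symbol

Repeatedly combine the two least-probable nodes; the expected code length is the sum of the merged weights.
merge 3/53 + 4/53 → 7/53
merge 7/53 + 7/53 → 14/53
merge 9/53 + 13/53 → 22/53
merge 14/53 + 17/53 → 31/53
merge 22/53 + 31/53 → 1
L = 7/53 + 14/53 + 22/53 + 31/53 + 1 = 127/53 ≈ 2.396 bits/symbol.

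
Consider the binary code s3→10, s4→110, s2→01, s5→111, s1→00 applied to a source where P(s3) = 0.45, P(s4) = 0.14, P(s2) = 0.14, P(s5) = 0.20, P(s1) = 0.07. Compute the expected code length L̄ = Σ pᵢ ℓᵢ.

2.34 bits/symbol

L̄ = Σ pᵢ·ℓᵢ = 0.45·2 + 0.14·3 + 0.14·2 + 0.20·3 + 0.07·2 = 2.34 bits/symbol.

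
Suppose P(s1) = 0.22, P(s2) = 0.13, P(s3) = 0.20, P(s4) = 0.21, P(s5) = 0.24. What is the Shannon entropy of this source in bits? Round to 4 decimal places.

2.2946 bits

H = −Σ pᵢ log₂ pᵢ.
−0.22·log₂(0.22) = 0.4806
−0.13·log₂(0.13) = 0.3826
−0.20·log₂(0.20) = 0.4644
−0.21·log₂(0.21) = 0.4728
−0.24·log₂(0.24) = 0.4941
Sum ≈ 2.2946 → 2.2946 bits.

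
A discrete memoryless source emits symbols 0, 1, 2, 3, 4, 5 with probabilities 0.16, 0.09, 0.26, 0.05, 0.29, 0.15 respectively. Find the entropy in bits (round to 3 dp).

H = −Σ pᵢ log₂ pᵢ.
−0.16·log₂(0.16) = 0.4230
−0.09·log₂(0.09) = 0.3127
−0.26·log₂(0.26) = 0.5053
−0.05·log₂(0.05) = 0.2161
−0.29·log₂(0.29) = 0.5179
−0.15·log₂(0.15) = 0.4105
Sum ≈ 2.3855 → 2.386 bits.

2.386 bits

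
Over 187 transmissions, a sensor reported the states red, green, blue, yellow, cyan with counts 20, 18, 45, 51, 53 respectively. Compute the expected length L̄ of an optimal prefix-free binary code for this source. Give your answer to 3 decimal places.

2.203 bits/symbol

Probabilities are the counts divided by 187.
Repeatedly combine the two least-probable nodes; the expected code length is the sum of the merged weights.
merge 18/187 + 20/187 → 38/187
merge 38/187 + 45/187 → 83/187
merge 3/11 + 53/187 → 104/187
merge 83/187 + 104/187 → 1
L = 38/187 + 83/187 + 104/187 + 1 = 412/187 ≈ 2.203 bits/symbol.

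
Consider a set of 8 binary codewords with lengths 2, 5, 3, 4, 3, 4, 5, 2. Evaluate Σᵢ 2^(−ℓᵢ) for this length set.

With common denominator 2^5 = 32: Σ 2^(−ℓᵢ) = 8/32 + 1/32 + 4/32 + 2/32 + 4/32 + 2/32 + 1/32 + 8/32 = 30/32 = 0.9375.

0.9375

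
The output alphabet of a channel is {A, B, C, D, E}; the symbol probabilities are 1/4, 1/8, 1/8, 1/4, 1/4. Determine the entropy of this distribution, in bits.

Each probability is a power of 1/2, so log₂(1/p) is an integer.
H = Σ p·log₂(1/p) = 1/4·2 + 1/8·3 + 1/8·3 + 1/4·2 + 1/4·2 = 2.25 bits.

2.25 bits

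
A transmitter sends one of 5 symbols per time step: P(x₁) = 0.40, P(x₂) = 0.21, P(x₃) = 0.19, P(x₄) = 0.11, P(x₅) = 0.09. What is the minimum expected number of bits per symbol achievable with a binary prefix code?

Repeatedly combine the two least-probable nodes; the expected code length is the sum of the merged weights.
merge 9/100 + 11/100 → 1/5
merge 19/100 + 1/5 → 39/100
merge 21/100 + 39/100 → 3/5
merge 2/5 + 3/5 → 1
L = 1/5 + 39/100 + 3/5 + 1 = 219/100 = 2.19 bits/symbol.

2.19 bits/symbol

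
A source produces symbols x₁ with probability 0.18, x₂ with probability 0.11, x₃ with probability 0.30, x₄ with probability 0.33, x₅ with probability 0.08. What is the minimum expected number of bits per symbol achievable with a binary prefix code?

2.19 bits/symbol

Repeatedly combine the two least-probable nodes; the expected code length is the sum of the merged weights.
merge 2/25 + 11/100 → 19/100
merge 9/50 + 19/100 → 37/100
merge 3/10 + 33/100 → 63/100
merge 37/100 + 63/100 → 1
L = 19/100 + 37/100 + 63/100 + 1 = 219/100 = 2.19 bits/symbol.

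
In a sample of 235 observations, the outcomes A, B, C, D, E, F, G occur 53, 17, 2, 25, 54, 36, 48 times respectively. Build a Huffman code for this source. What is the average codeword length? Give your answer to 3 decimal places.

Probabilities are the counts divided by 235.
Repeatedly combine the two least-probable nodes; the expected code length is the sum of the merged weights.
merge 2/235 + 17/235 → 19/235
merge 19/235 + 5/47 → 44/235
merge 36/235 + 44/235 → 16/47
merge 48/235 + 53/235 → 101/235
merge 54/235 + 16/47 → 134/235
merge 101/235 + 134/235 → 1
L = 19/235 + 44/235 + 16/47 + 101/235 + 134/235 + 1 = 613/235 ≈ 2.609 bits/symbol.

2.609 bits/symbol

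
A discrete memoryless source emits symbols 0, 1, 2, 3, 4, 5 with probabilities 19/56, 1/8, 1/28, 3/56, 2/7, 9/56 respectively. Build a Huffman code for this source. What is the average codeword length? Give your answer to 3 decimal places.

2.304 bits/symbol

Repeatedly combine the two least-probable nodes; the expected code length is the sum of the merged weights.
merge 1/28 + 3/56 → 5/56
merge 5/56 + 1/8 → 3/14
merge 9/56 + 3/14 → 3/8
merge 2/7 + 19/56 → 5/8
merge 3/8 + 5/8 → 1
L = 5/56 + 3/14 + 3/8 + 5/8 + 1 = 129/56 ≈ 2.304 bits/symbol.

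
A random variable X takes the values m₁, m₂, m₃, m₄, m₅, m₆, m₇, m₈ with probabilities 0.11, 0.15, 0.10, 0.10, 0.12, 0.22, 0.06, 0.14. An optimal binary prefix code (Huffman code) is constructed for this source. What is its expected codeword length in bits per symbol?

2.94 bits/symbol

Repeatedly combine the two least-probable nodes; the expected code length is the sum of the merged weights.
merge 3/50 + 1/10 → 4/25
merge 1/10 + 11/100 → 21/100
merge 3/25 + 7/50 → 13/50
merge 3/20 + 4/25 → 31/100
merge 21/100 + 11/50 → 43/100
merge 13/50 + 31/100 → 57/100
merge 43/100 + 57/100 → 1
L = 4/25 + 21/100 + 13/50 + 31/100 + 43/100 + 57/100 + 1 = 147/50 = 2.94 bits/symbol.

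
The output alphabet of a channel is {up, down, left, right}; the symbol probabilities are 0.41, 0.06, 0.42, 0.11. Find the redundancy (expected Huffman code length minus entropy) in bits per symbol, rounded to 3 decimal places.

0.103 bits

Entropy H = −Σ p log₂ p ≈ 1.6469 bits.
Huffman merges: 3/50+11/100→17/100; 17/100+41/100→29/50; 21/50+29/50→1. L = 7/4 ≈ 1.7500.
L − H = 1.7500 − 1.6469 = 0.103 bits.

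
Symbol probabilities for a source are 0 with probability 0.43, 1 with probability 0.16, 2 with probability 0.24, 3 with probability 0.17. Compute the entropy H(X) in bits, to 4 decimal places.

1.8753 bits

H = −Σ pᵢ log₂ pᵢ.
−0.43·log₂(0.43) = 0.5236
−0.16·log₂(0.16) = 0.4230
−0.24·log₂(0.24) = 0.4941
−0.17·log₂(0.17) = 0.4346
Sum ≈ 1.8753 → 1.8753 bits.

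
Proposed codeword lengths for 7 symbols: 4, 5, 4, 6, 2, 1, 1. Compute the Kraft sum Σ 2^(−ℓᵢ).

With common denominator 2^6 = 64: Σ 2^(−ℓᵢ) = 4/64 + 2/64 + 4/64 + 1/64 + 16/64 + 32/64 + 32/64 = 91/64 = 1.421875.

1.421875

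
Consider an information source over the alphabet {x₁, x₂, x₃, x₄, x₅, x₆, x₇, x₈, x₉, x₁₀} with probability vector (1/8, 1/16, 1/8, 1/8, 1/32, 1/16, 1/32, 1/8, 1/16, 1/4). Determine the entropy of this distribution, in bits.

Each probability is a power of 1/2, so log₂(1/p) is an integer.
H = Σ p·log₂(1/p) = 1/8·3 + 1/16·4 + 1/8·3 + 1/8·3 + 1/32·5 + 1/16·4 + 1/32·5 + 1/8·3 + 1/16·4 + 1/4·2 = 3.0625 bits.

3.0625 bits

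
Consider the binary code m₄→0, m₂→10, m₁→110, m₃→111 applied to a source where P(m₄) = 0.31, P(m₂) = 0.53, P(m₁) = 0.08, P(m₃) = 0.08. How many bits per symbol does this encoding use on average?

1.85 bits/symbol

L̄ = Σ pᵢ·ℓᵢ = 0.31·1 + 0.53·2 + 0.08·3 + 0.08·3 = 1.85 bits/symbol.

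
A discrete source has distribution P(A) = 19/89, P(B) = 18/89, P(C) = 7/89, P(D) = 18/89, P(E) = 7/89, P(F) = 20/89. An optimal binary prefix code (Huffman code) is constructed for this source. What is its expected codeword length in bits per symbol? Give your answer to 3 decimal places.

2.517 bits/symbol

Repeatedly combine the two least-probable nodes; the expected code length is the sum of the merged weights.
merge 7/89 + 7/89 → 14/89
merge 14/89 + 18/89 → 32/89
merge 18/89 + 19/89 → 37/89
merge 20/89 + 32/89 → 52/89
merge 37/89 + 52/89 → 1
L = 14/89 + 32/89 + 37/89 + 52/89 + 1 = 224/89 ≈ 2.517 bits/symbol.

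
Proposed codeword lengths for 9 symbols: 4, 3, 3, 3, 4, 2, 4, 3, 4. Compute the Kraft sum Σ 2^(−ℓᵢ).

With common denominator 2^4 = 16: Σ 2^(−ℓᵢ) = 1/16 + 2/16 + 2/16 + 2/16 + 1/16 + 4/16 + 1/16 + 2/16 + 1/16 = 16/16 = 1.

1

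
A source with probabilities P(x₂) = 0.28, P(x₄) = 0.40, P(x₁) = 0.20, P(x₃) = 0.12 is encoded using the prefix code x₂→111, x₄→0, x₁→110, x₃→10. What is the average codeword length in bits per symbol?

2.08 bits/symbol

L̄ = Σ pᵢ·ℓᵢ = 0.28·3 + 0.40·1 + 0.20·3 + 0.12·2 = 2.08 bits/symbol.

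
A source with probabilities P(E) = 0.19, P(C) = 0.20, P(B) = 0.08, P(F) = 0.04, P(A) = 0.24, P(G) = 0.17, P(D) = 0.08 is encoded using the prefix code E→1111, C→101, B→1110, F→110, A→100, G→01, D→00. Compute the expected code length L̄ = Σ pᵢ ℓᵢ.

3.02 bits/symbol

L̄ = Σ pᵢ·ℓᵢ = 0.19·4 + 0.20·3 + 0.08·4 + 0.04·3 + 0.24·3 + 0.17·2 + 0.08·2 = 3.02 bits/symbol.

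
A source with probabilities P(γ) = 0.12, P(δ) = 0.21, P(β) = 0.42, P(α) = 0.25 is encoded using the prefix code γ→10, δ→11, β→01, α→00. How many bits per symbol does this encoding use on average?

2 bits/symbol

L̄ = Σ pᵢ·ℓᵢ = 0.12·2 + 0.21·2 + 0.42·2 + 0.25·2 = 2 bits/symbol.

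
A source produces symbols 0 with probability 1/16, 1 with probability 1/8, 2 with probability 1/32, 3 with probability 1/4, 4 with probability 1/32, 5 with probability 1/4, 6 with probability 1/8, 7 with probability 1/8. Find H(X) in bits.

2.6875 bits

Each probability is a power of 1/2, so log₂(1/p) is an integer.
H = Σ p·log₂(1/p) = 1/16·4 + 1/8·3 + 1/32·5 + 1/4·2 + 1/32·5 + 1/4·2 + 1/8·3 + 1/8·3 = 2.6875 bits.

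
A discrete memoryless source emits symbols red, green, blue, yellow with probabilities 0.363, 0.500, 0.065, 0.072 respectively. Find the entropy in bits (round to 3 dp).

H = −Σ pᵢ log₂ pᵢ.
−0.363·log₂(0.363) = 0.5307
−0.500·log₂(0.500) = 0.5000
−0.065·log₂(0.065) = 0.2563
−0.072·log₂(0.072) = 0.2733
Sum ≈ 1.5603 → 1.560 bits.

1.560 bits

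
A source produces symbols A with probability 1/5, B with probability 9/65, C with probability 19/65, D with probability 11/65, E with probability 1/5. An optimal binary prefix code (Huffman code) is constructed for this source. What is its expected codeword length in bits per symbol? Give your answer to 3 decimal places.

2.308 bits/symbol

Repeatedly combine the two least-probable nodes; the expected code length is the sum of the merged weights.
merge 9/65 + 11/65 → 4/13
merge 1/5 + 1/5 → 2/5
merge 19/65 + 4/13 → 3/5
merge 2/5 + 3/5 → 1
L = 4/13 + 2/5 + 3/5 + 1 = 30/13 ≈ 2.308 bits/symbol.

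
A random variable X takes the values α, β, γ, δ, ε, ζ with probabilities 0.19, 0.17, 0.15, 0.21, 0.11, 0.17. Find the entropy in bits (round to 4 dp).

H = −Σ pᵢ log₂ pᵢ.
−0.19·log₂(0.19) = 0.4552
−0.17·log₂(0.17) = 0.4346
−0.15·log₂(0.15) = 0.4105
−0.21·log₂(0.21) = 0.4728
−0.11·log₂(0.11) = 0.3503
−0.17·log₂(0.17) = 0.4346
Sum ≈ 2.5581 → 2.5581 bits.

2.5581 bits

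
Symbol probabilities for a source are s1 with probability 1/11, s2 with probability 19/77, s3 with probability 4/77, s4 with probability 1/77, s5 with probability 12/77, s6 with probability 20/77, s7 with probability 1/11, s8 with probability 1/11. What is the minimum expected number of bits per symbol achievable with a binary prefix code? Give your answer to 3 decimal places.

Repeatedly combine the two least-probable nodes; the expected code length is the sum of the merged weights.
merge 1/77 + 4/77 → 5/77
merge 5/77 + 1/11 → 12/77
merge 1/11 + 1/11 → 2/11
merge 12/77 + 12/77 → 24/77
merge 2/11 + 19/77 → 3/7
merge 20/77 + 24/77 → 4/7
merge 3/7 + 4/7 → 1
L = 5/77 + 12/77 + 2/11 + 24/77 + 3/7 + 4/7 + 1 = 19/7 ≈ 2.714 bits/symbol.

2.714 bits/symbol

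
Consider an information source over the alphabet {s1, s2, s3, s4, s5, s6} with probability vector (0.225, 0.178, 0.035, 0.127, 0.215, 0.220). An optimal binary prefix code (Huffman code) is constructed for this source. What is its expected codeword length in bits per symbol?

2.502 bits/symbol

Repeatedly combine the two least-probable nodes; the expected code length is the sum of the merged weights.
merge 7/200 + 127/1000 → 81/500
merge 81/500 + 89/500 → 17/50
merge 43/200 + 11/50 → 87/200
merge 9/40 + 17/50 → 113/200
merge 87/200 + 113/200 → 1
L = 81/500 + 17/50 + 87/200 + 113/200 + 1 = 1251/500 = 2.502 bits/symbol.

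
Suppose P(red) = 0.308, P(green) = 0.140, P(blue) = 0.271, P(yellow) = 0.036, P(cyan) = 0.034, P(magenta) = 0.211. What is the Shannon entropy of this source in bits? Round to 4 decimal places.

H = −Σ pᵢ log₂ pᵢ.
−0.308·log₂(0.308) = 0.5233
−0.140·log₂(0.140) = 0.3971
−0.271·log₂(0.271) = 0.5105
−0.036·log₂(0.036) = 0.1727
−0.034·log₂(0.034) = 0.1659
−0.211·log₂(0.211) = 0.4736
Sum ≈ 2.2430 → 2.2430 bits.

2.2430 bits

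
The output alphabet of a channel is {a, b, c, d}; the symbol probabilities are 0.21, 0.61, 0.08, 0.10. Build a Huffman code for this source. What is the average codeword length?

Repeatedly combine the two least-probable nodes; the expected code length is the sum of the merged weights.
merge 2/25 + 1/10 → 9/50
merge 9/50 + 21/100 → 39/100
merge 39/100 + 61/100 → 1
L = 9/50 + 39/100 + 1 = 157/100 = 1.57 bits/symbol.

1.57 bits/symbol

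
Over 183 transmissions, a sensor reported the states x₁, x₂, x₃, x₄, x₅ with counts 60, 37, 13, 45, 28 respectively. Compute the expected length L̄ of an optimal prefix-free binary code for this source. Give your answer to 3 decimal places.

Probabilities are the counts divided by 183.
Repeatedly combine the two least-probable nodes; the expected code length is the sum of the merged weights.
merge 13/183 + 28/183 → 41/183
merge 37/183 + 41/183 → 26/61
merge 15/61 + 20/61 → 35/61
merge 26/61 + 35/61 → 1
L = 41/183 + 26/61 + 35/61 + 1 = 407/183 ≈ 2.224 bits/symbol.

2.224 bits/symbol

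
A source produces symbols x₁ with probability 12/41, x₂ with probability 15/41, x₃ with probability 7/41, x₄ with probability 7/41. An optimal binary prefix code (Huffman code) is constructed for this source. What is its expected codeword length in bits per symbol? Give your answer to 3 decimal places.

Repeatedly combine the two least-probable nodes; the expected code length is the sum of the merged weights.
merge 7/41 + 7/41 → 14/41
merge 12/41 + 14/41 → 26/41
merge 15/41 + 26/41 → 1
L = 14/41 + 26/41 + 1 = 81/41 ≈ 1.976 bits/symbol.

1.976 bits/symbol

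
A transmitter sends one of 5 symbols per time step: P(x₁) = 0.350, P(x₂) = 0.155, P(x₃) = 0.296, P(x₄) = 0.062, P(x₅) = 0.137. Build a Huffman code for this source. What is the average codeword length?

2.199 bits/symbol

Repeatedly combine the two least-probable nodes; the expected code length is the sum of the merged weights.
merge 31/500 + 137/1000 → 199/1000
merge 31/200 + 199/1000 → 177/500
merge 37/125 + 7/20 → 323/500
merge 177/500 + 323/500 → 1
L = 199/1000 + 177/500 + 323/500 + 1 = 2199/1000 = 2.199 bits/symbol.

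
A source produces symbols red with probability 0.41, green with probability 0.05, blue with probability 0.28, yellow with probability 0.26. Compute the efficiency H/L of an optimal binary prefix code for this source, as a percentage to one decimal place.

92.8%

Entropy H = −Σ p log₂ p ≈ 1.7630 bits.
Huffman merges: 1/20+13/50→31/100; 7/25+31/100→59/100; 41/100+59/100→1. L = 19/10 ≈ 1.9000.
Efficiency = H/L = 1.7630/1.9000 = 92.8%.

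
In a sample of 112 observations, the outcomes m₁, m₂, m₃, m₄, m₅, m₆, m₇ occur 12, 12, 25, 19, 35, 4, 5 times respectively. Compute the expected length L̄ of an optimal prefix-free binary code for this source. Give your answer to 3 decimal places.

2.545 bits/symbol

Probabilities are the counts divided by 112.
Repeatedly combine the two least-probable nodes; the expected code length is the sum of the merged weights.
merge 1/28 + 5/112 → 9/112
merge 9/112 + 3/28 → 3/16
merge 3/28 + 19/112 → 31/112
merge 3/16 + 25/112 → 23/56
merge 31/112 + 5/16 → 33/56
merge 23/56 + 33/56 → 1
L = 9/112 + 3/16 + 31/112 + 23/56 + 33/56 + 1 = 285/112 ≈ 2.545 bits/symbol.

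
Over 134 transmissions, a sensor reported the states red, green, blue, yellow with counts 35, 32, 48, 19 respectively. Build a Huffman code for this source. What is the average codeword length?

Probabilities are the counts divided by 134.
Repeatedly combine the two least-probable nodes; the expected code length is the sum of the merged weights.
merge 19/134 + 16/67 → 51/134
merge 35/134 + 24/67 → 83/134
merge 51/134 + 83/134 → 1
L = 51/134 + 83/134 + 1 = 2 bits/symbol.

2 bits/symbol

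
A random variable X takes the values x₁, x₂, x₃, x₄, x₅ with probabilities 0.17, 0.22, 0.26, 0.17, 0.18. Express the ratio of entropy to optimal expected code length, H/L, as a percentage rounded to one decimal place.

Entropy H = −Σ p log₂ p ≈ 2.3003 bits.
Huffman merges: 17/100+17/100→17/50; 9/50+11/50→2/5; 13/50+17/50→3/5; 2/5+3/5→1. L = 117/50 ≈ 2.3400.
Efficiency = H/L = 2.3003/2.3400 = 98.3%.

98.3%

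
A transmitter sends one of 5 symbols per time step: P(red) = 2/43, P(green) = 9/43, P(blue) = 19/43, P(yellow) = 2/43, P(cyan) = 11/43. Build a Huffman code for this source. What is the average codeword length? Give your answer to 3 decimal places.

1.953 bits/symbol

Repeatedly combine the two least-probable nodes; the expected code length is the sum of the merged weights.
merge 2/43 + 2/43 → 4/43
merge 4/43 + 9/43 → 13/43
merge 11/43 + 13/43 → 24/43
merge 19/43 + 24/43 → 1
L = 4/43 + 13/43 + 24/43 + 1 = 84/43 ≈ 1.953 bits/symbol.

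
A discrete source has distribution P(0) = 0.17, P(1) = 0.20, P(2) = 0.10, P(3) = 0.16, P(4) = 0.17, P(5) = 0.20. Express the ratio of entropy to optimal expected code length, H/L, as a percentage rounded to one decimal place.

98.2%

Entropy H = −Σ p log₂ p ≈ 2.5532 bits.
Huffman merges: 1/10+4/25→13/50; 17/100+17/100→17/50; 1/5+1/5→2/5; 13/50+17/50→3/5; 2/5+3/5→1. L = 13/5 ≈ 2.6000.
Efficiency = H/L = 2.5532/2.6000 = 98.2%.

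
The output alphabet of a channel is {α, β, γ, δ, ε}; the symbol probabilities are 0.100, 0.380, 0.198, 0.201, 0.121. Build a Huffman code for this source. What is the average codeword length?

2.221 bits/symbol

Repeatedly combine the two least-probable nodes; the expected code length is the sum of the merged weights.
merge 1/10 + 121/1000 → 221/1000
merge 99/500 + 201/1000 → 399/1000
merge 221/1000 + 19/50 → 601/1000
merge 399/1000 + 601/1000 → 1
L = 221/1000 + 399/1000 + 601/1000 + 1 = 2221/1000 = 2.221 bits/symbol.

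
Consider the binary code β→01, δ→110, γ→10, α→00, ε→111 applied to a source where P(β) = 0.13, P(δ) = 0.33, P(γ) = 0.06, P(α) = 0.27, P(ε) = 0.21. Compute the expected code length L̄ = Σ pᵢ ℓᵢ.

2.54 bits/symbol

L̄ = Σ pᵢ·ℓᵢ = 0.13·2 + 0.33·3 + 0.06·2 + 0.27·2 + 0.21·3 = 2.54 bits/symbol.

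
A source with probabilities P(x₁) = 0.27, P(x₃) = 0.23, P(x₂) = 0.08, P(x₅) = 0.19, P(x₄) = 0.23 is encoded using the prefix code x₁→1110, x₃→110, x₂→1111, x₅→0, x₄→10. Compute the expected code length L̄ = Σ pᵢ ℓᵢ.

L̄ = Σ pᵢ·ℓᵢ = 0.27·4 + 0.23·3 + 0.08·4 + 0.19·1 + 0.23·2 = 2.74 bits/symbol.

2.74 bits/symbol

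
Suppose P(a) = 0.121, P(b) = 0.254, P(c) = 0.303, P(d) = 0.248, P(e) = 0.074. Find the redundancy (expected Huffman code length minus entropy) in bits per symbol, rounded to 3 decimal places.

0.025 bits

Entropy H = −Σ p log₂ p ≈ 2.1697 bits.
Huffman merges: 37/500+121/1000→39/200; 39/200+31/125→443/1000; 127/500+303/1000→557/1000; 443/1000+557/1000→1. L = 439/200 ≈ 2.1950.
L − H = 2.1950 − 2.1697 = 0.025 bits.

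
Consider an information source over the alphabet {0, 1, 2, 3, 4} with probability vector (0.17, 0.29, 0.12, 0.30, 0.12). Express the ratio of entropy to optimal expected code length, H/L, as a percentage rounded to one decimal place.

Entropy H = −Σ p log₂ p ≈ 2.2077 bits.
Huffman merges: 3/25+3/25→6/25; 17/100+6/25→41/100; 29/100+3/10→59/100; 41/100+59/100→1. L = 56/25 ≈ 2.2400.
Efficiency = H/L = 2.2077/2.2400 = 98.6%.

98.6%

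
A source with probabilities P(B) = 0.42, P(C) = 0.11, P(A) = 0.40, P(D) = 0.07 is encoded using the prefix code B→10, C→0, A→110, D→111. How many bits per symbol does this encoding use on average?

2.36 bits/symbol

L̄ = Σ pᵢ·ℓᵢ = 0.42·2 + 0.11·1 + 0.40·3 + 0.07·3 = 2.36 bits/symbol.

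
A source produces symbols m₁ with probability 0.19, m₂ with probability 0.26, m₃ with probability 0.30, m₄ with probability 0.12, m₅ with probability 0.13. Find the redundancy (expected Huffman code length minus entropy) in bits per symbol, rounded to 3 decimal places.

Entropy H = −Σ p log₂ p ≈ 2.2313 bits.
Huffman merges: 3/25+13/100→1/4; 19/100+1/4→11/25; 13/50+3/10→14/25; 11/25+14/25→1. L = 9/4 ≈ 2.2500.
L − H = 2.2500 − 2.2313 = 0.019 bits.

0.019 bits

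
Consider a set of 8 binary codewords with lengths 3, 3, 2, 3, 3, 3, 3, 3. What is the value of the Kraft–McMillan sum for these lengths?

With common denominator 2^3 = 8: Σ 2^(−ℓᵢ) = 1/8 + 1/8 + 2/8 + 1/8 + 1/8 + 1/8 + 1/8 + 1/8 = 9/8 = 1.125.

1.125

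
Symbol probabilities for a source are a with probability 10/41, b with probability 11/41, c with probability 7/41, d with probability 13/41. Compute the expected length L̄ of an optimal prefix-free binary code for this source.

2 bits/symbol

Repeatedly combine the two least-probable nodes; the expected code length is the sum of the merged weights.
merge 7/41 + 10/41 → 17/41
merge 11/41 + 13/41 → 24/41
merge 17/41 + 24/41 → 1
L = 17/41 + 24/41 + 1 = 2 bits/symbol.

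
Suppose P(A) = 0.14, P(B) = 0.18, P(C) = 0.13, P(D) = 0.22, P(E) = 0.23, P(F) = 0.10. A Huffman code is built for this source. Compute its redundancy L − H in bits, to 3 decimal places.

Entropy H = −Σ p log₂ p ≈ 2.5255 bits.
Huffman merges: 1/10+13/100→23/100; 7/50+9/50→8/25; 11/50+23/100→9/20; 23/100+8/25→11/20; 9/20+11/20→1. L = 51/20 ≈ 2.5500.
L − H = 2.5500 − 2.5255 = 0.025 bits.

0.025 bits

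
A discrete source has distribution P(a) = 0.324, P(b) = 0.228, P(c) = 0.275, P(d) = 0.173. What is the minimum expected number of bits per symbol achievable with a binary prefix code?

2 bits/symbol

Repeatedly combine the two least-probable nodes; the expected code length is the sum of the merged weights.
merge 173/1000 + 57/250 → 401/1000
merge 11/40 + 81/250 → 599/1000
merge 401/1000 + 599/1000 → 1
L = 401/1000 + 599/1000 + 1 = 2 bits/symbol.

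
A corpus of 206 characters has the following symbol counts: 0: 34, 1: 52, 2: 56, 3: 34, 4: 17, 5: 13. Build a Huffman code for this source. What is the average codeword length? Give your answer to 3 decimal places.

Probabilities are the counts divided by 206.
Repeatedly combine the two least-probable nodes; the expected code length is the sum of the merged weights.
merge 13/206 + 17/206 → 15/103
merge 15/103 + 17/103 → 32/103
merge 17/103 + 26/103 → 43/103
merge 28/103 + 32/103 → 60/103
merge 43/103 + 60/103 → 1
L = 15/103 + 32/103 + 43/103 + 60/103 + 1 = 253/103 ≈ 2.456 bits/symbol.

2.456 bits/symbol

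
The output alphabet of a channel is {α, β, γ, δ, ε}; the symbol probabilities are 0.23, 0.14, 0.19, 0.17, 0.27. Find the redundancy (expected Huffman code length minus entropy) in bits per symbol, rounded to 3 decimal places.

Entropy H = −Σ p log₂ p ≈ 2.2846 bits.
Huffman merges: 7/50+17/100→31/100; 19/100+23/100→21/50; 27/100+31/100→29/50; 21/50+29/50→1. L = 231/100 ≈ 2.3100.
L − H = 2.3100 − 2.2846 = 0.025 bits.

0.025 bits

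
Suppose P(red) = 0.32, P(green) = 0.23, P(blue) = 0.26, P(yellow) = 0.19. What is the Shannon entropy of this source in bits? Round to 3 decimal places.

H = −Σ pᵢ log₂ pᵢ.
−0.32·log₂(0.32) = 0.5260
−0.23·log₂(0.23) = 0.4877
−0.26·log₂(0.26) = 0.5053
−0.19·log₂(0.19) = 0.4552
Sum ≈ 1.9742 → 1.974 bits.

1.974 bits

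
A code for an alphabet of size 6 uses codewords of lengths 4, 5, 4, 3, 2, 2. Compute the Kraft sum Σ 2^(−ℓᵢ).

0.78125

With common denominator 2^5 = 32: Σ 2^(−ℓᵢ) = 2/32 + 1/32 + 2/32 + 4/32 + 8/32 + 8/32 = 25/32 = 0.78125.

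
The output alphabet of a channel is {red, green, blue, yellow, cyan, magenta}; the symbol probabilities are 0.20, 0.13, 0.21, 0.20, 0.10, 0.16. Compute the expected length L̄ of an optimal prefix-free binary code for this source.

Repeatedly combine the two least-probable nodes; the expected code length is the sum of the merged weights.
merge 1/10 + 13/100 → 23/100
merge 4/25 + 1/5 → 9/25
merge 1/5 + 21/100 → 41/100
merge 23/100 + 9/25 → 59/100
merge 41/100 + 59/100 → 1
L = 23/100 + 9/25 + 41/100 + 59/100 + 1 = 259/100 = 2.59 bits/symbol.

2.59 bits/symbol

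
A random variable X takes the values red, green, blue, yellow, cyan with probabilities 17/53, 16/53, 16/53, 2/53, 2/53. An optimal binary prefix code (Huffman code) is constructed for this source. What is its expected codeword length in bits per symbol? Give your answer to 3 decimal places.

2.075 bits/symbol

Repeatedly combine the two least-probable nodes; the expected code length is the sum of the merged weights.
merge 2/53 + 2/53 → 4/53
merge 4/53 + 16/53 → 20/53
merge 16/53 + 17/53 → 33/53
merge 20/53 + 33/53 → 1
L = 4/53 + 20/53 + 33/53 + 1 = 110/53 ≈ 2.075 bits/symbol.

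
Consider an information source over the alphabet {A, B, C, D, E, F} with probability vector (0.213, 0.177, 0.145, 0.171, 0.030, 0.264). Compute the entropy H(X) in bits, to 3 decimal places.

H = −Σ pᵢ log₂ pᵢ.
−0.213·log₂(0.213) = 0.4752
−0.177·log₂(0.177) = 0.4422
−0.145·log₂(0.145) = 0.4040
−0.171·log₂(0.171) = 0.4357
−0.030·log₂(0.030) = 0.1518
−0.264·log₂(0.264) = 0.5072
Sum ≈ 2.4161 → 2.416 bits.

2.416 bits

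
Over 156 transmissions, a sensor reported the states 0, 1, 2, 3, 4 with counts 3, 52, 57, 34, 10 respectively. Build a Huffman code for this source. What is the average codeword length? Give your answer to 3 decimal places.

2.019 bits/symbol

Probabilities are the counts divided by 156.
Repeatedly combine the two least-probable nodes; the expected code length is the sum of the merged weights.
merge 1/52 + 5/78 → 1/12
merge 1/12 + 17/78 → 47/156
merge 47/156 + 1/3 → 33/52
merge 19/52 + 33/52 → 1
L = 1/12 + 47/156 + 33/52 + 1 = 105/52 ≈ 2.019 bits/symbol.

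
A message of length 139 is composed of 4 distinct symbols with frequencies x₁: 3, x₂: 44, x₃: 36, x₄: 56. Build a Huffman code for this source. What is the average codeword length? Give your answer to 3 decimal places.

1.878 bits/symbol

Probabilities are the counts divided by 139.
Repeatedly combine the two least-probable nodes; the expected code length is the sum of the merged weights.
merge 3/139 + 36/139 → 39/139
merge 39/139 + 44/139 → 83/139
merge 56/139 + 83/139 → 1
L = 39/139 + 83/139 + 1 = 261/139 ≈ 1.878 bits/symbol.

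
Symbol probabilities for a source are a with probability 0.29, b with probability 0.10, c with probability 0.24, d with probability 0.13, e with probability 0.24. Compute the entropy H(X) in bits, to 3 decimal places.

2.221 bits

H = −Σ pᵢ log₂ pᵢ.
−0.29·log₂(0.29) = 0.5179
−0.10·log₂(0.10) = 0.3322
−0.24·log₂(0.24) = 0.4941
−0.13·log₂(0.13) = 0.3826
−0.24·log₂(0.24) = 0.4941
Sum ≈ 2.2210 → 2.221 bits.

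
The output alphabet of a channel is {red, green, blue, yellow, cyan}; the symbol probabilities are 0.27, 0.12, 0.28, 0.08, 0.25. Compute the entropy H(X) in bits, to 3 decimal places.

2.183 bits

H = −Σ pᵢ log₂ pᵢ.
−0.27·log₂(0.27) = 0.5100
−0.12·log₂(0.12) = 0.3671
−0.28·log₂(0.28) = 0.5142
−0.08·log₂(0.08) = 0.2915
−0.25·log₂(0.25) = 0.5000
Sum ≈ 2.1828 → 2.183 bits.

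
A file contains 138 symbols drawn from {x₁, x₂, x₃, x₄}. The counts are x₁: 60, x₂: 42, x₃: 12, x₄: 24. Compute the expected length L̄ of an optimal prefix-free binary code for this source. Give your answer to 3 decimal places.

Probabilities are the counts divided by 138.
Repeatedly combine the two least-probable nodes; the expected code length is the sum of the merged weights.
merge 2/23 + 4/23 → 6/23
merge 6/23 + 7/23 → 13/23
merge 10/23 + 13/23 → 1
L = 6/23 + 13/23 + 1 = 42/23 ≈ 1.826 bits/symbol.

1.826 bits/symbol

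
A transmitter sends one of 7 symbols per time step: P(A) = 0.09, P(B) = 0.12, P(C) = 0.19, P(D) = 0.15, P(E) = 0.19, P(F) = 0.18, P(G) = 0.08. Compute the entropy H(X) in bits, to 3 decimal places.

H = −Σ pᵢ log₂ pᵢ.
−0.09·log₂(0.09) = 0.3127
−0.12·log₂(0.12) = 0.3671
−0.19·log₂(0.19) = 0.4552
−0.15·log₂(0.15) = 0.4105
−0.19·log₂(0.19) = 0.4552
−0.18·log₂(0.18) = 0.4453
−0.08·log₂(0.08) = 0.2915
Sum ≈ 2.7375 → 2.738 bits.

2.738 bits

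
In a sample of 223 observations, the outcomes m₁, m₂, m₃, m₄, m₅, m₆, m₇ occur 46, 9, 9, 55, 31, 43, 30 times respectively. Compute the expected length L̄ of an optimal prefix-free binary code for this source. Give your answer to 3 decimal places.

2.628 bits/symbol

Probabilities are the counts divided by 223.
Repeatedly combine the two least-probable nodes; the expected code length is the sum of the merged weights.
merge 9/223 + 9/223 → 18/223
merge 18/223 + 30/223 → 48/223
merge 31/223 + 43/223 → 74/223
merge 46/223 + 48/223 → 94/223
merge 55/223 + 74/223 → 129/223
merge 94/223 + 129/223 → 1
L = 18/223 + 48/223 + 74/223 + 94/223 + 129/223 + 1 = 586/223 ≈ 2.628 bits/symbol.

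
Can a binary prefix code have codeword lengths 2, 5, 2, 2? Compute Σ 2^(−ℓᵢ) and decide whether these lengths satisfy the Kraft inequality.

0.78125; yes

With common denominator 2^5 = 32: Σ 2^(−ℓᵢ) = 8/32 + 1/32 + 8/32 + 8/32 = 25/32 = 0.78125.
Kraft's inequality requires Σ ≤ 1; here Σ = 0.78125 ≤ 1, so such a prefix code exists.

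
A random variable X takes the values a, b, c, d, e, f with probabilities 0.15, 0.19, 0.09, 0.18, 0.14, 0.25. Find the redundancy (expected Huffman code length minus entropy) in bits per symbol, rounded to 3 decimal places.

0.039 bits

Entropy H = −Σ p log₂ p ≈ 2.5208 bits.
Huffman merges: 9/100+7/50→23/100; 3/20+9/50→33/100; 19/100+23/100→21/50; 1/4+33/100→29/50; 21/50+29/50→1. L = 64/25 ≈ 2.5600.
L − H = 2.5600 − 2.5208 = 0.039 bits.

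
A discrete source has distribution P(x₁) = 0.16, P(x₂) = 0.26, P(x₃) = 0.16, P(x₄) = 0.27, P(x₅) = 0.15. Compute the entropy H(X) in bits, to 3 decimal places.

H = −Σ pᵢ log₂ pᵢ.
−0.16·log₂(0.16) = 0.4230
−0.26·log₂(0.26) = 0.5053
−0.16·log₂(0.16) = 0.4230
−0.27·log₂(0.27) = 0.5100
−0.15·log₂(0.15) = 0.4105
Sum ≈ 2.2719 → 2.272 bits.

2.272 bits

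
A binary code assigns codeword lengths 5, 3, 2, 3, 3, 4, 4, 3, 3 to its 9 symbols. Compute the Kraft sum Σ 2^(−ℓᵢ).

With common denominator 2^5 = 32: Σ 2^(−ℓᵢ) = 1/32 + 4/32 + 8/32 + 4/32 + 4/32 + 2/32 + 2/32 + 4/32 + 4/32 = 33/32 = 1.03125.

1.03125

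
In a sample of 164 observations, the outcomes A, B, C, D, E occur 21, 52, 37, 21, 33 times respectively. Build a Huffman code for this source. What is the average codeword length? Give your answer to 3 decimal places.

Probabilities are the counts divided by 164.
Repeatedly combine the two least-probable nodes; the expected code length is the sum of the merged weights.
merge 21/164 + 21/164 → 21/82
merge 33/164 + 37/164 → 35/82
merge 21/82 + 13/41 → 47/82
merge 35/82 + 47/82 → 1
L = 21/82 + 35/82 + 47/82 + 1 = 185/82 ≈ 2.256 bits/symbol.

2.256 bits/symbol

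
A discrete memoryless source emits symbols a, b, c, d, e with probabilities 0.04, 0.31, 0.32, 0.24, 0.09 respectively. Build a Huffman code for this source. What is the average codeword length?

Repeatedly combine the two least-probable nodes; the expected code length is the sum of the merged weights.
merge 1/25 + 9/100 → 13/100
merge 13/100 + 6/25 → 37/100
merge 31/100 + 8/25 → 63/100
merge 37/100 + 63/100 → 1
L = 13/100 + 37/100 + 63/100 + 1 = 213/100 = 2.13 bits/symbol.

2.13 bits/symbol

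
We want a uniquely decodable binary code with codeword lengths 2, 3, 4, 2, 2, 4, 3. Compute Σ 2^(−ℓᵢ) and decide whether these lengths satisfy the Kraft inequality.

1.125; no

With common denominator 2^4 = 16: Σ 2^(−ℓᵢ) = 4/16 + 2/16 + 1/16 + 4/16 + 4/16 + 1/16 + 2/16 = 18/16 = 1.125.
Kraft's inequality requires Σ ≤ 1; here Σ = 1.125 > 1, so no such prefix code exists.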